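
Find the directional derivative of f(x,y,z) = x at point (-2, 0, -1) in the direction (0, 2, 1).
0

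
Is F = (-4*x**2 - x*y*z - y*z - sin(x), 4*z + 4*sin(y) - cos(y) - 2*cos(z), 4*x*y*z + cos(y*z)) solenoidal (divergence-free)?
No, ∇·F = 4*x*y - 8*x - y*z - y*sin(y*z) + sin(y) - cos(x) + 4*cos(y)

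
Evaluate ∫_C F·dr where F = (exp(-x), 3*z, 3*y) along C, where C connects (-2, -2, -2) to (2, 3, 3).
2*sinh(2) + 15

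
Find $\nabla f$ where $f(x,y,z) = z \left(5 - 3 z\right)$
(0, 0, 5 - 6*z)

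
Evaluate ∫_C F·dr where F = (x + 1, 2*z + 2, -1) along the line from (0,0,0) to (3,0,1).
13/2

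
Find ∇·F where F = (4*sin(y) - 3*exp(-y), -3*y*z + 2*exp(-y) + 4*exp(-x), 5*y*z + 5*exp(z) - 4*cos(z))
5*y - 3*z + 5*exp(z) + 4*sin(z) - 2*exp(-y)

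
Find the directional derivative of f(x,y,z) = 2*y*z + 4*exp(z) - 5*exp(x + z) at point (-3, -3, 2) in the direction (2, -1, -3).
sqrt(14)*(-12*exp(3) + 5 + 14*E)*exp(-1)/14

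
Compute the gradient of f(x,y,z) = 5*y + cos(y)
(0, 5 - sin(y), 0)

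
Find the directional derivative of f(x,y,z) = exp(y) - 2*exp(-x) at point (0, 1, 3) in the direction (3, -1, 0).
sqrt(10)*(6 - E)/10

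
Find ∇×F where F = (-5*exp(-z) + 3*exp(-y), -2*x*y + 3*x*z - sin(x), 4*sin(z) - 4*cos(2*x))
(-3*x, -8*sin(2*x) + 5*exp(-z), -2*y + 3*z - cos(x) + 3*exp(-y))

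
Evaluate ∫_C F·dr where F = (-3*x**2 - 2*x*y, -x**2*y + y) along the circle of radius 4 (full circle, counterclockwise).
0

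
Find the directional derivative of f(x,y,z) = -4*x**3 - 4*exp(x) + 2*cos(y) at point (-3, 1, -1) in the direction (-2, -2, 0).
sqrt(2)*(2 + exp(3)*sin(1) + 54*exp(3))*exp(-3)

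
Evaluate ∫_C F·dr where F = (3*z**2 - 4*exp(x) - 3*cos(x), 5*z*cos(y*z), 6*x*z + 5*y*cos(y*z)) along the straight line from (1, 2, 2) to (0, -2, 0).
-16 + 3*sin(1) - 5*sin(4) + 4*E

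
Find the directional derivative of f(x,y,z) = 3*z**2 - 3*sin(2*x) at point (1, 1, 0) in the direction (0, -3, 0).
0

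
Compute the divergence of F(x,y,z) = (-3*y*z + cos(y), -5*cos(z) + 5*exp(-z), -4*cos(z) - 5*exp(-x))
4*sin(z)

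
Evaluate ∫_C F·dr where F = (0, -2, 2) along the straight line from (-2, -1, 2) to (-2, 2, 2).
-6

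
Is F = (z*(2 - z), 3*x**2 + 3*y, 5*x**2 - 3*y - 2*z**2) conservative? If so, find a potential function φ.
No, ∇×F = (-3, -10*x - 2*z + 2, 6*x) ≠ 0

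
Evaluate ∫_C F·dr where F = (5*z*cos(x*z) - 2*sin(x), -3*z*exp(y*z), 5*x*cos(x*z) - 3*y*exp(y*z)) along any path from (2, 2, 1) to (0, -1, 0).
-5*sin(2) - 1 - 2*cos(2) + 3*exp(2)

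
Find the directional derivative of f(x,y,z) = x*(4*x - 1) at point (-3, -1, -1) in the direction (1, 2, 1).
-25*sqrt(6)/6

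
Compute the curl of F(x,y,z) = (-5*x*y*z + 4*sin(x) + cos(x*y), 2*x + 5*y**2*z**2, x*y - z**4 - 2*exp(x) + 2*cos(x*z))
(x - 10*y**2*z, -5*x*y - y + 2*z*sin(x*z) + 2*exp(x), 5*x*z + x*sin(x*y) + 2)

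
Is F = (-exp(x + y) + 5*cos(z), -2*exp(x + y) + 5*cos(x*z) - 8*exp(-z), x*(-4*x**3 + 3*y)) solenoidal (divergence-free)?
No, ∇·F = -3*exp(x + y)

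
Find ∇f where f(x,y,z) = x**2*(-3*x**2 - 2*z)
(4*x*(-3*x**2 - z), 0, -2*x**2)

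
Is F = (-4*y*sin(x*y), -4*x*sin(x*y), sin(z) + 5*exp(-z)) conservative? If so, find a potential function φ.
Yes, F is conservative. φ = -cos(z) + 4*cos(x*y) - 5*exp(-z)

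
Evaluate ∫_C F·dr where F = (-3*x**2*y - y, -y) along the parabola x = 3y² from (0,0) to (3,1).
-359/14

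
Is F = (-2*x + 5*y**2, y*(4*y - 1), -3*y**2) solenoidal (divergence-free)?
No, ∇·F = 8*y - 3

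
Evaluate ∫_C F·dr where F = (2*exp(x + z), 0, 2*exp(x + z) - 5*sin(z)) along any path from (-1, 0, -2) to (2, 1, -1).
-2*exp(-3) - 5*cos(2) + 5*cos(1) + 2*E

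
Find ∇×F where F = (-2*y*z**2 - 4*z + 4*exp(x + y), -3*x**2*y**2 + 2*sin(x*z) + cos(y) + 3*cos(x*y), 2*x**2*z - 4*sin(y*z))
(-2*x*cos(x*z) - 4*z*cos(y*z), -4*x*z - 4*y*z - 4, -6*x*y**2 - 3*y*sin(x*y) + 2*z**2 + 2*z*cos(x*z) - 4*exp(x + y))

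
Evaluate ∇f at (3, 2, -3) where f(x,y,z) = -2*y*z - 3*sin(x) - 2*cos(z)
(-3*cos(3), 6, -4 - 2*sin(3))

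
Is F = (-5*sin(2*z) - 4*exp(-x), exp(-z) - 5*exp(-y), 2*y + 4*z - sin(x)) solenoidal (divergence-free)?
No, ∇·F = 4 + 5*exp(-y) + 4*exp(-x)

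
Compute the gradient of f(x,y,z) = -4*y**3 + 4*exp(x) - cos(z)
(4*exp(x), -12*y**2, sin(z))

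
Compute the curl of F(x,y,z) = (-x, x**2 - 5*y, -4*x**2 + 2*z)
(0, 8*x, 2*x)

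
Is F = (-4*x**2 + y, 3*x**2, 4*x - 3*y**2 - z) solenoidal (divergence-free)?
No, ∇·F = -8*x - 1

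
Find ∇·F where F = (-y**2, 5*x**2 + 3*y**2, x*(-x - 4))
6*y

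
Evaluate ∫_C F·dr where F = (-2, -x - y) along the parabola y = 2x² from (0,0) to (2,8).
-140/3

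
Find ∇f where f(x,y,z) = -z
(0, 0, -1)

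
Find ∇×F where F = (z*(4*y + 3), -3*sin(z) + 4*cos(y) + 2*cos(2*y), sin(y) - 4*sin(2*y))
(cos(y) - 8*cos(2*y) + 3*cos(z), 4*y + 3, -4*z)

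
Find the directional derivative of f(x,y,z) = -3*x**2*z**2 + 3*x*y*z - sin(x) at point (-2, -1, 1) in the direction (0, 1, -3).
24*sqrt(10)/5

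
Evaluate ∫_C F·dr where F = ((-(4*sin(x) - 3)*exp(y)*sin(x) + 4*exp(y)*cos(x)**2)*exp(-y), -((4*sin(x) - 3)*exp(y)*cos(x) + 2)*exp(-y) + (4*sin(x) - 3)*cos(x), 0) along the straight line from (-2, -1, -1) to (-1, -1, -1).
-2*sin(2) - 3*cos(1) + 2*sin(4) + 3*cos(2)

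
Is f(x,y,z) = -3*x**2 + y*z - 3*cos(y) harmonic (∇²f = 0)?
No, ∇²f = 3*cos(y) - 6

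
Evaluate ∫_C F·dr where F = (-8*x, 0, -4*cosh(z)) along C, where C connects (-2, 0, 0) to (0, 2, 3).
16 - 4*sinh(3)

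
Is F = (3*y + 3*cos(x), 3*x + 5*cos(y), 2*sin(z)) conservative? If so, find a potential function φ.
Yes, F is conservative. φ = 3*x*y + 3*sin(x) + 5*sin(y) - 2*cos(z)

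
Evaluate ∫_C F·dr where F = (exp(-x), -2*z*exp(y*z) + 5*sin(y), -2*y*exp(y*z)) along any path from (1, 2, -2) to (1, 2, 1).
2*(1 - exp(6))*exp(-4)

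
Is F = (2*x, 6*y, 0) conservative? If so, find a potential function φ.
Yes, F is conservative. φ = x**2 + 3*y**2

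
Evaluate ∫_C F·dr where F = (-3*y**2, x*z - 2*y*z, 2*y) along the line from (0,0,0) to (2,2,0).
-8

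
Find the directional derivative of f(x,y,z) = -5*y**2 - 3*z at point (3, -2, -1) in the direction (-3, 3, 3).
17*sqrt(3)/3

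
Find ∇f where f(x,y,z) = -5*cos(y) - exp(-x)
(exp(-x), 5*sin(y), 0)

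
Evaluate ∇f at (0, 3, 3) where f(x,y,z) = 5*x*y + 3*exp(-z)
(15, 0, -3*exp(-3))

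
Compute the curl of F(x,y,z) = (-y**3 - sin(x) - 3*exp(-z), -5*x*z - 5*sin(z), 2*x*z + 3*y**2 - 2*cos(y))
(5*x + 6*y + 2*sin(y) + 5*cos(z), -2*z + 3*exp(-z), 3*y**2 - 5*z)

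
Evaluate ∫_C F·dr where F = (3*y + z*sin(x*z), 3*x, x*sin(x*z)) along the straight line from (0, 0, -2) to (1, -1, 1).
-2 - cos(1)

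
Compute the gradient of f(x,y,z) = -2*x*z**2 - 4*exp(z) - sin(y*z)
(-2*z**2, -z*cos(y*z), -4*x*z - y*cos(y*z) - 4*exp(z))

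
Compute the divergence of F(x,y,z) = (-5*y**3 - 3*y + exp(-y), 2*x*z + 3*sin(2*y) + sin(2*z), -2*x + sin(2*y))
6*cos(2*y)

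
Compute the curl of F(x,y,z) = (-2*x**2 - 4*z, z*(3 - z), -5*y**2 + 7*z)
(-10*y + 2*z - 3, -4, 0)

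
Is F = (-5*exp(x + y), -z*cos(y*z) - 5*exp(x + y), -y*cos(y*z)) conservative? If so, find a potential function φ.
Yes, F is conservative. φ = -5*exp(x + y) - sin(y*z)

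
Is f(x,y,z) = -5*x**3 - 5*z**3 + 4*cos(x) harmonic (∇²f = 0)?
No, ∇²f = -30*x - 30*z - 4*cos(x)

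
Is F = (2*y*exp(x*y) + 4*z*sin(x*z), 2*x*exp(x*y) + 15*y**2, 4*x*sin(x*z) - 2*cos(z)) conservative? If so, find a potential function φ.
Yes, F is conservative. φ = 5*y**3 + 2*exp(x*y) - 2*sin(z) - 4*cos(x*z)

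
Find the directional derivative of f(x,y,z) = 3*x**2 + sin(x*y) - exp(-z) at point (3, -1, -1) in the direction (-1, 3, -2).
sqrt(14)*(-9 + 5*cos(3) - E)/7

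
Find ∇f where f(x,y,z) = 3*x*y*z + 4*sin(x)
(3*y*z + 4*cos(x), 3*x*z, 3*x*y)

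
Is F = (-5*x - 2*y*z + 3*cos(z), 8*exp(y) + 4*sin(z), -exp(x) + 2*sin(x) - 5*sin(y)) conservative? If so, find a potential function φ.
No, ∇×F = (-5*cos(y) - 4*cos(z), -2*y + exp(x) - 3*sin(z) - 2*cos(x), 2*z) ≠ 0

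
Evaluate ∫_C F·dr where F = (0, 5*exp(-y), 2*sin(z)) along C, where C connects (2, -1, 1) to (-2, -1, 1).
0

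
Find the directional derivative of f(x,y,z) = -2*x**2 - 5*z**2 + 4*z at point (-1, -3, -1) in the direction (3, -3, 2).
20*sqrt(22)/11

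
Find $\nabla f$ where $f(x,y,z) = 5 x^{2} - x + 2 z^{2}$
(10*x - 1, 0, 4*z)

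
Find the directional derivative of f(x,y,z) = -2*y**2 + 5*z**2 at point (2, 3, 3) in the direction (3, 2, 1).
3*sqrt(14)/7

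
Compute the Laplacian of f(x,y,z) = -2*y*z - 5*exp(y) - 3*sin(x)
-5*exp(y) + 3*sin(x)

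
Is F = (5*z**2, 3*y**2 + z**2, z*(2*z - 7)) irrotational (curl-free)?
No, ∇×F = (-2*z, 10*z, 0)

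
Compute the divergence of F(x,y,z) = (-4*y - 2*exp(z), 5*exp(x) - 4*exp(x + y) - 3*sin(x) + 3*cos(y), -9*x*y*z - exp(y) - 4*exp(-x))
-9*x*y - 4*exp(x + y) - 3*sin(y)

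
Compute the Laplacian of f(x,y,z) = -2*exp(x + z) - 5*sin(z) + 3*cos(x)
-4*exp(x + z) + 5*sin(z) - 3*cos(x)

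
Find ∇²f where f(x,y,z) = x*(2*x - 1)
4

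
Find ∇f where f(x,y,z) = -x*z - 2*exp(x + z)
(-z - 2*exp(x + z), 0, -x - 2*exp(x + z))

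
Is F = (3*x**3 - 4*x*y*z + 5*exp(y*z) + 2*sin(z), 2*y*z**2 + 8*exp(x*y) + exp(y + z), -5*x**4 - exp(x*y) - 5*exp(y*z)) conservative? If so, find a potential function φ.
No, ∇×F = (-x*exp(x*y) - 4*y*z - 5*z*exp(y*z) - exp(y + z), 20*x**3 - 4*x*y + y*exp(x*y) + 5*y*exp(y*z) + 2*cos(z), 4*x*z + 8*y*exp(x*y) - 5*z*exp(y*z)) ≠ 0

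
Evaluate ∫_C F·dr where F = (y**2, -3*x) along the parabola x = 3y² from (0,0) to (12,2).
0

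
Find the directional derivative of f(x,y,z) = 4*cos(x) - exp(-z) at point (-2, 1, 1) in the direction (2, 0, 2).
sqrt(2)*(1 + 4*E*sin(2))*exp(-1)/2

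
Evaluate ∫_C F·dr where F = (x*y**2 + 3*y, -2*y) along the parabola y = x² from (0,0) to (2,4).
8/3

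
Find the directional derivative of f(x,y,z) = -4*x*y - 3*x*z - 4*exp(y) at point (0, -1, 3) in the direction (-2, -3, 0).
2*sqrt(13)*(6 + 5*E)*exp(-1)/13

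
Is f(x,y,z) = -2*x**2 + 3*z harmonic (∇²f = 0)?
No, ∇²f = -4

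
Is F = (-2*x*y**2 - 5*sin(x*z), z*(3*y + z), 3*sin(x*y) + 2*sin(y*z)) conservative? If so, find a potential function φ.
No, ∇×F = (3*x*cos(x*y) - 3*y + 2*z*cos(y*z) - 2*z, -5*x*cos(x*z) - 3*y*cos(x*y), 4*x*y) ≠ 0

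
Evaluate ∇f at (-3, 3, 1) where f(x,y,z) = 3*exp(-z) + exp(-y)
(0, -exp(-3), -3*exp(-1))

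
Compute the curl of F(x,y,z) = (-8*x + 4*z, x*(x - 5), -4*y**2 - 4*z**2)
(-8*y, 4, 2*x - 5)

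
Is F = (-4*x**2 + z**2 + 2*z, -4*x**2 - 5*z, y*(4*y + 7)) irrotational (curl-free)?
No, ∇×F = (8*y + 12, 2*z + 2, -8*x)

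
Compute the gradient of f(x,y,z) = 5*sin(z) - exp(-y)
(0, exp(-y), 5*cos(z))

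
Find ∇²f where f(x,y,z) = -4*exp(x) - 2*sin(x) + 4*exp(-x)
2*sin(x) - 8*sinh(x)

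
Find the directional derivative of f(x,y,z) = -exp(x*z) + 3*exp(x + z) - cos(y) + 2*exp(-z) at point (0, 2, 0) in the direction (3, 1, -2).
sqrt(14)*(sin(2) + 7)/14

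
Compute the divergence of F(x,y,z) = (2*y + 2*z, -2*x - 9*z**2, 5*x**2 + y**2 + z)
1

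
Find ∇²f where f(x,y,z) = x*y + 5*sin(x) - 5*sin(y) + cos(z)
-5*sin(x) + 5*sin(y) - cos(z)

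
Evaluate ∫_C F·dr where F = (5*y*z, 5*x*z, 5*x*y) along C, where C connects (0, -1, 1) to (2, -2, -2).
40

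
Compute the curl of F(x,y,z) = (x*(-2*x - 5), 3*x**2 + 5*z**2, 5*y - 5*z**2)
(5 - 10*z, 0, 6*x)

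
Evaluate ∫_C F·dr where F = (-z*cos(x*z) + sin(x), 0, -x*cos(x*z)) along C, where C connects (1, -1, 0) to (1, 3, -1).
sin(1)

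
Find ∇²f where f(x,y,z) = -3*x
0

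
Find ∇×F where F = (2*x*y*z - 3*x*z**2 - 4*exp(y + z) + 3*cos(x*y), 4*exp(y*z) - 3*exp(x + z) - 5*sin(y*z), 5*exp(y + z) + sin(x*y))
(x*cos(x*y) - 4*y*exp(y*z) + 5*y*cos(y*z) + 3*exp(x + z) + 5*exp(y + z), 2*x*y - 6*x*z - y*cos(x*y) - 4*exp(y + z), -2*x*z + 3*x*sin(x*y) - 3*exp(x + z) + 4*exp(y + z))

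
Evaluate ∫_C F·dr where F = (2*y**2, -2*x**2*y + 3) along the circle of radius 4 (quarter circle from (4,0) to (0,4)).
-604/3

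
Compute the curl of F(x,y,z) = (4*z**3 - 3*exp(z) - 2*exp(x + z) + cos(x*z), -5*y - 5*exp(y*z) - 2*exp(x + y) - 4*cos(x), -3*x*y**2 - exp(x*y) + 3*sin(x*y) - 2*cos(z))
(-6*x*y - x*exp(x*y) + 3*x*cos(x*y) + 5*y*exp(y*z), -x*sin(x*z) + 3*y**2 + y*exp(x*y) - 3*y*cos(x*y) + 12*z**2 - 3*exp(z) - 2*exp(x + z), -2*exp(x + y) + 4*sin(x))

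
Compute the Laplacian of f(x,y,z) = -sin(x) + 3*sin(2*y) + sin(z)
sin(x) - 12*sin(2*y) - sin(z)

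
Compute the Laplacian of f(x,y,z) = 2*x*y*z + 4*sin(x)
-4*sin(x)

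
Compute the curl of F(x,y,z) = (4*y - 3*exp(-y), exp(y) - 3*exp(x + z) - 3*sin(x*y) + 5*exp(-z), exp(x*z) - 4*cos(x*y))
(4*x*sin(x*y) + 3*exp(x + z) + 5*exp(-z), -4*y*sin(x*y) - z*exp(x*z), -3*y*cos(x*y) - 3*exp(x + z) - 4 - 3*exp(-y))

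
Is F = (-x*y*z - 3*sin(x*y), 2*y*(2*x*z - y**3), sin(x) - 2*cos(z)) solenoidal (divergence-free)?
No, ∇·F = 4*x*z - 8*y**3 - y*z - 3*y*cos(x*y) + 2*sin(z)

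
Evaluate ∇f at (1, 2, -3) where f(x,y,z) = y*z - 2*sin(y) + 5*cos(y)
(0, -5*sin(2) - 3 - 2*cos(2), 2)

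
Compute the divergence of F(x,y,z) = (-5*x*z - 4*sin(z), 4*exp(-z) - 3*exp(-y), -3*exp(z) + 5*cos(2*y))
-5*z - 3*exp(z) + 3*exp(-y)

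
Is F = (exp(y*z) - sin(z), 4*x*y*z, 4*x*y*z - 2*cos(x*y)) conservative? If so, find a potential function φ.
No, ∇×F = (2*x*(-2*y + 2*z + sin(x*y)), -4*y*z + y*exp(y*z) - 2*y*sin(x*y) - cos(z), z*(4*y - exp(y*z))) ≠ 0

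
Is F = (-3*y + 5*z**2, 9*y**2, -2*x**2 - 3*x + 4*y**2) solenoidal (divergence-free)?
No, ∇·F = 18*y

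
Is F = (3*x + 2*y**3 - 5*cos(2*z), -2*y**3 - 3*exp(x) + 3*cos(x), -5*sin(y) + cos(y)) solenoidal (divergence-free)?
No, ∇·F = 3 - 6*y**2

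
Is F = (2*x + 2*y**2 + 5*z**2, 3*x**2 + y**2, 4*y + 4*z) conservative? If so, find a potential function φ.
No, ∇×F = (4, 10*z, 6*x - 4*y) ≠ 0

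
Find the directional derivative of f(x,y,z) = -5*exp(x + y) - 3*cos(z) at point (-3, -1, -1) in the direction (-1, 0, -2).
sqrt(5)*(5 + 6*exp(4)*sin(1))*exp(-4)/5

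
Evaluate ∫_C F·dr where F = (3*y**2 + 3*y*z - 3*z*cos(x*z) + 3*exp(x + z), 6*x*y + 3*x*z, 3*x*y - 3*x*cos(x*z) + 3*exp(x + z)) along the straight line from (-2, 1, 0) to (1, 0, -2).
-3*exp(-2) + 3*exp(-1) + 3*sin(2) + 6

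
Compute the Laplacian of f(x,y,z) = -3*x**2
-6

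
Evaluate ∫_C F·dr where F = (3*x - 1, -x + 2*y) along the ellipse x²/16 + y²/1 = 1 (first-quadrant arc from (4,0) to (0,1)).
-19 - pi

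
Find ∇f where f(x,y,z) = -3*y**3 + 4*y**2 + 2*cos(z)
(0, y*(8 - 9*y), -2*sin(z))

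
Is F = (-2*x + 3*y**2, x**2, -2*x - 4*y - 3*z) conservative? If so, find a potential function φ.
No, ∇×F = (-4, 2, 2*x - 6*y) ≠ 0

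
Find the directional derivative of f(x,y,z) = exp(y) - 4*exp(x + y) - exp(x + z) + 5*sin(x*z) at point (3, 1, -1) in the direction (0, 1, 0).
E - 4*exp(4)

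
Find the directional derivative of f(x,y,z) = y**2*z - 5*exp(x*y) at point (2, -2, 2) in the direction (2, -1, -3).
sqrt(14)*(15 - 2*exp(4))*exp(-4)/7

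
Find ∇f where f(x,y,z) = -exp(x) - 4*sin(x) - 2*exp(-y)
(-exp(x) - 4*cos(x), 2*exp(-y), 0)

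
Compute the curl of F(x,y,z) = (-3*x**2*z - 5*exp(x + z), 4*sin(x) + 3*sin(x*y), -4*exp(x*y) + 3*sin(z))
(-4*x*exp(x*y), -3*x**2 + 4*y*exp(x*y) - 5*exp(x + z), 3*y*cos(x*y) + 4*cos(x))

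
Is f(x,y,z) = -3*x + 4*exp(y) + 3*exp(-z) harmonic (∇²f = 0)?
No, ∇²f = 4*exp(y) + 3*exp(-z)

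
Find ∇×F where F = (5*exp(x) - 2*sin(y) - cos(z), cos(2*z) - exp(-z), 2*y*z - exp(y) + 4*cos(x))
(2*z - exp(y) + 2*sin(2*z) - exp(-z), 4*sin(x) + sin(z), 2*cos(y))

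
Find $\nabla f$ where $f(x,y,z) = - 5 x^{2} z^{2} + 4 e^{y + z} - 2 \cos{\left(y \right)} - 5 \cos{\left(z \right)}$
(-10*x*z**2, 4*exp(y + z) + 2*sin(y), -10*x**2*z + 4*exp(y + z) + 5*sin(z))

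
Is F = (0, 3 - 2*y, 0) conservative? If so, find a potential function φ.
Yes, F is conservative. φ = y*(3 - y)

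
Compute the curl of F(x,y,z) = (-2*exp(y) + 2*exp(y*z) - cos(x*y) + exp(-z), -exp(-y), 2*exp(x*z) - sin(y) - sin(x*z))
(-cos(y), 2*y*exp(y*z) - 2*z*exp(x*z) + z*cos(x*z) - exp(-z), -x*sin(x*y) - 2*z*exp(y*z) + 2*exp(y))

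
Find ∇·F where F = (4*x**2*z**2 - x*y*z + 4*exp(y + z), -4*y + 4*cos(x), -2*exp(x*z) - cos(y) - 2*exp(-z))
8*x*z**2 - 2*x*exp(x*z) - y*z - 4 + 2*exp(-z)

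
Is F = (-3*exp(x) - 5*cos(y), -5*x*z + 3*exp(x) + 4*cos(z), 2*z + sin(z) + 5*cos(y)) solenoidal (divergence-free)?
No, ∇·F = -3*exp(x) + cos(z) + 2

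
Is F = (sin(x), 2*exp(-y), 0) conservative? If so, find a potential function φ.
Yes, F is conservative. φ = -cos(x) - 2*exp(-y)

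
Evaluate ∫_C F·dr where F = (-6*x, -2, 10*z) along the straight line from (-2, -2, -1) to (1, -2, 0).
4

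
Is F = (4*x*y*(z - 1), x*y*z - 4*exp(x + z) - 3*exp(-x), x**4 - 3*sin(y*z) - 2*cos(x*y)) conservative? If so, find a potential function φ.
No, ∇×F = (-x*y + 2*x*sin(x*y) - 3*z*cos(y*z) + 4*exp(x + z), -4*x**3 + 4*x*y - 2*y*sin(x*y), ((-4*x*(z - 1) + y*z - 4*exp(x + z))*exp(x) + 3)*exp(-x)) ≠ 0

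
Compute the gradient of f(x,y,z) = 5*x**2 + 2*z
(10*x, 0, 2)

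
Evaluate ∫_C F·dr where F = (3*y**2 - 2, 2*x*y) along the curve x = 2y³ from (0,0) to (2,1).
2/5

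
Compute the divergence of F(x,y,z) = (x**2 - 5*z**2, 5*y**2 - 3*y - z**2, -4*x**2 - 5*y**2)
2*x + 10*y - 3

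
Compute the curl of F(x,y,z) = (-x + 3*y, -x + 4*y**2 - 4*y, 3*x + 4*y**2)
(8*y, -3, -4)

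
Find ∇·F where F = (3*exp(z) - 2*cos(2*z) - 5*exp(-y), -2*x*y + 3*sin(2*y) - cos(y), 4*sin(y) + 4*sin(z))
-2*x + sin(y) + 6*cos(2*y) + 4*cos(z)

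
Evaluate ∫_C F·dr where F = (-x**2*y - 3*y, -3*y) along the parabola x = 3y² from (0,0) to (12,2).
-7290/7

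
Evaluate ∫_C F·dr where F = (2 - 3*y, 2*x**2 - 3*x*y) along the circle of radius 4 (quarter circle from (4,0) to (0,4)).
40/3 + 12*pi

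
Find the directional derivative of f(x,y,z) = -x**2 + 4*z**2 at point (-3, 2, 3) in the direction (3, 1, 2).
33*sqrt(14)/7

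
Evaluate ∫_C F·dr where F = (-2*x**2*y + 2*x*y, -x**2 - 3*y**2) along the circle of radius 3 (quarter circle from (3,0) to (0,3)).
-63 + 81*pi/8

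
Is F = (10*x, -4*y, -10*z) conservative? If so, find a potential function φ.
Yes, F is conservative. φ = 5*x**2 - 2*y**2 - 5*z**2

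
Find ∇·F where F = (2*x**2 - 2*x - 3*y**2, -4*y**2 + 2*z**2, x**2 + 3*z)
4*x - 8*y + 1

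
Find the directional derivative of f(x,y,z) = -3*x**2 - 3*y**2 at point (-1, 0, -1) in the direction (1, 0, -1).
3*sqrt(2)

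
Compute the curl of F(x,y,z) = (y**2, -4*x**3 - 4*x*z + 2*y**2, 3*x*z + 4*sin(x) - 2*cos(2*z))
(4*x, -3*z - 4*cos(x), -12*x**2 - 2*y - 4*z)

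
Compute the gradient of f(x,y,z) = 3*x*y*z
(3*y*z, 3*x*z, 3*x*y)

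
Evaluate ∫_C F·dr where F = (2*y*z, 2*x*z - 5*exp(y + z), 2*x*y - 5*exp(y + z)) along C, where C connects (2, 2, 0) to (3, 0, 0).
-5 + 5*exp(2)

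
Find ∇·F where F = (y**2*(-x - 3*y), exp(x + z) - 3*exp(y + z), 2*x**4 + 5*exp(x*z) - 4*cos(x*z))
5*x*exp(x*z) + 4*x*sin(x*z) - y**2 - 3*exp(y + z)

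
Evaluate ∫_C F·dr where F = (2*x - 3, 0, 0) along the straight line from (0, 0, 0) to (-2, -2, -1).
10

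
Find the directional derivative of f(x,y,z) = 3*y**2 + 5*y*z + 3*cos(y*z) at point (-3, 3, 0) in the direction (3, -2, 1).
-3*sqrt(14)/2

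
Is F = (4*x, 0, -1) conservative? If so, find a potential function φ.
Yes, F is conservative. φ = 2*x**2 - z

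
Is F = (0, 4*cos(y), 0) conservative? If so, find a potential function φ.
Yes, F is conservative. φ = 4*sin(y)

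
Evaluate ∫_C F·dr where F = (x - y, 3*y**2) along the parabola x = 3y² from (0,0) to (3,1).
7/2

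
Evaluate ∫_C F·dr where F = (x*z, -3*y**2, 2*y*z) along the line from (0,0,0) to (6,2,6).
112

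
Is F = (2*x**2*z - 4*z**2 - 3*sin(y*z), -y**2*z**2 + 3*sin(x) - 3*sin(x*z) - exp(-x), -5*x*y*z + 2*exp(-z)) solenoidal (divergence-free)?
No, ∇·F = -5*x*y + 4*x*z - 2*y*z**2 - 2*exp(-z)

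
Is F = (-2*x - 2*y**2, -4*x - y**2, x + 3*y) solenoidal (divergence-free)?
No, ∇·F = -2*y - 2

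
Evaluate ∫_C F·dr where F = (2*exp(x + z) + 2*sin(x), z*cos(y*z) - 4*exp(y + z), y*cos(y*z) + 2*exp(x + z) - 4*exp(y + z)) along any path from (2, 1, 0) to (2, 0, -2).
-2*exp(2) - 4*exp(-2) + 2 + 4*E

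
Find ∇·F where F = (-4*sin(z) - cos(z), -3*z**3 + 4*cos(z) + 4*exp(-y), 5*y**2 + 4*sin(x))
-4*exp(-y)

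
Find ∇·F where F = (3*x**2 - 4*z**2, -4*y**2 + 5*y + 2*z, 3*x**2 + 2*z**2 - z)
6*x - 8*y + 4*z + 4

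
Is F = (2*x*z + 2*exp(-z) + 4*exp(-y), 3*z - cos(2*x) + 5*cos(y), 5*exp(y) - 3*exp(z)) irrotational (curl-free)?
No, ∇×F = (5*exp(y) - 3, 2*x - 2*exp(-z), 2*sin(2*x) + 4*exp(-y))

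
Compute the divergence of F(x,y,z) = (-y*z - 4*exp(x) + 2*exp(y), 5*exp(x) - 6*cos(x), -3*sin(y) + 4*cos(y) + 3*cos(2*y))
-4*exp(x)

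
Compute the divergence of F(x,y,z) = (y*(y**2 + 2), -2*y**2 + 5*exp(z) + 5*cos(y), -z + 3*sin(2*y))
-4*y - 5*sin(y) - 1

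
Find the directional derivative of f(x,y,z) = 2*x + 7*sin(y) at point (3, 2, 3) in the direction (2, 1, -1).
sqrt(6)*(7*cos(2) + 4)/6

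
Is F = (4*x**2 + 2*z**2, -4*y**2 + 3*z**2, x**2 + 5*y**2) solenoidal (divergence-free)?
No, ∇·F = 8*x - 8*y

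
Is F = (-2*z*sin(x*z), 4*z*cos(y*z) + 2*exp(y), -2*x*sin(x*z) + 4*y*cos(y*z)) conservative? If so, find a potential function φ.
Yes, F is conservative. φ = 2*exp(y) + 4*sin(y*z) + 2*cos(x*z)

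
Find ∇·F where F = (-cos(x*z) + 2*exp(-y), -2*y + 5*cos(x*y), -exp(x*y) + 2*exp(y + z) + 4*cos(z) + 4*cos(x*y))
-5*x*sin(x*y) + z*sin(x*z) + 2*exp(y + z) - 4*sin(z) - 2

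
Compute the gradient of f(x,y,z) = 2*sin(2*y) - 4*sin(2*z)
(0, 4*cos(2*y), -8*cos(2*z))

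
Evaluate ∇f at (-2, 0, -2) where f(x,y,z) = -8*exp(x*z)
(16*exp(4), 0, 16*exp(4))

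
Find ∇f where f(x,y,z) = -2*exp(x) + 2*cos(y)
(-2*exp(x), -2*sin(y), 0)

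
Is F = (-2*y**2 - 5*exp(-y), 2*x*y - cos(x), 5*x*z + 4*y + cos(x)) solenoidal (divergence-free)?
No, ∇·F = 7*x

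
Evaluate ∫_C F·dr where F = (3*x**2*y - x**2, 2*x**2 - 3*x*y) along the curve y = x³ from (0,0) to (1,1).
17/210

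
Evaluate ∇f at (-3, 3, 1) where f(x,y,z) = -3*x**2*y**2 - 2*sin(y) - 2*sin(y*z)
(162, -162 - 4*cos(3), -6*cos(3))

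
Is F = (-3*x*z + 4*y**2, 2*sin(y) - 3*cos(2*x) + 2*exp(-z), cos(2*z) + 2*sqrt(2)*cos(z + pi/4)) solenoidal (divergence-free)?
No, ∇·F = -3*z - 2*sin(2*z) - 2*sqrt(2)*sin(z + pi/4) + 2*cos(y)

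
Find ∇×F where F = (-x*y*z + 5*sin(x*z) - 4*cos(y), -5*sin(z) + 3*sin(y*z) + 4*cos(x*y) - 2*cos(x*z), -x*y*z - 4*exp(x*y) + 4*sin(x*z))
(-x*z - 4*x*exp(x*y) - 2*x*sin(x*z) - 3*y*cos(y*z) + 5*cos(z), -x*y + 5*x*cos(x*z) + y*z + 4*y*exp(x*y) - 4*z*cos(x*z), x*z - 4*y*sin(x*y) + 2*z*sin(x*z) - 4*sin(y))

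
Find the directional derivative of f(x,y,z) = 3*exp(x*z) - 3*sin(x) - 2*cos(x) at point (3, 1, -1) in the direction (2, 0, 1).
sqrt(5)*(3 + 2*(2*sin(3) - 3*cos(3))*exp(3))*exp(-3)/5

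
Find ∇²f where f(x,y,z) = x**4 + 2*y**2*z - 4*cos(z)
12*x**2 + 4*z + 4*cos(z)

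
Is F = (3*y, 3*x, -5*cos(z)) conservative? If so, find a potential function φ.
Yes, F is conservative. φ = 3*x*y - 5*sin(z)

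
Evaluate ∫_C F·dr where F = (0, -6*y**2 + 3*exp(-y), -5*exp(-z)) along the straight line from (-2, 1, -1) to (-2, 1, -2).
5*E*(-1 + E)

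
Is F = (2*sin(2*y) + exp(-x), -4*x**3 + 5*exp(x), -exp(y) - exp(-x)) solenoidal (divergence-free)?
No, ∇·F = -exp(-x)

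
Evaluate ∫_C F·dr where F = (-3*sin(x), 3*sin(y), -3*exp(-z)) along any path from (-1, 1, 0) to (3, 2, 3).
-3 + 3*cos(3) + 3*exp(-3) - 3*cos(2)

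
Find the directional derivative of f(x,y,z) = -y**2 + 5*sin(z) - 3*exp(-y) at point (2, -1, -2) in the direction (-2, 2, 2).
sqrt(3)*(5*cos(2) + 2 + 3*E)/3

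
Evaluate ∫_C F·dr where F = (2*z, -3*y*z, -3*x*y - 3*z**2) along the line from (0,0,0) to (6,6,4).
-328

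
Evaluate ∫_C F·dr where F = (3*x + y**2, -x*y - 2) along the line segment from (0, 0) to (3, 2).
19/2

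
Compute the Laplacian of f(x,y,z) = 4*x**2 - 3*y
8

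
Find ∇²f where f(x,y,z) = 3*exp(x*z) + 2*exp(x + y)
3*x**2*exp(x*z) + 3*z**2*exp(x*z) + 4*exp(x + y)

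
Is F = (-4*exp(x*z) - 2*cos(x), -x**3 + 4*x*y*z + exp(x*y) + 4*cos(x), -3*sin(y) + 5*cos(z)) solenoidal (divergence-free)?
No, ∇·F = 4*x*z + x*exp(x*y) - 4*z*exp(x*z) + 2*sin(x) - 5*sin(z)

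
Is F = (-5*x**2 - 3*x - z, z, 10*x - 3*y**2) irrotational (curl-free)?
No, ∇×F = (-6*y - 1, -11, 0)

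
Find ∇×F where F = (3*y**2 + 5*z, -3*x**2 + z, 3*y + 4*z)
(2, 5, -6*x - 6*y)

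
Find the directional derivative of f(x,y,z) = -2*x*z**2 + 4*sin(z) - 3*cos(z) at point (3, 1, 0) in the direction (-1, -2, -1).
-2*sqrt(6)/3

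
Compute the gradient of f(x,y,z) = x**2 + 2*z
(2*x, 0, 2)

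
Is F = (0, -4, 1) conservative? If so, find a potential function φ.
Yes, F is conservative. φ = -4*y + z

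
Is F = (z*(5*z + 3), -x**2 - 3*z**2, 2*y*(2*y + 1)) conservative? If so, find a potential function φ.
No, ∇×F = (8*y + 6*z + 2, 10*z + 3, -2*x) ≠ 0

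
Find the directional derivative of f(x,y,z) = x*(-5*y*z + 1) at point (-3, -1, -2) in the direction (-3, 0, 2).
-3*sqrt(13)/13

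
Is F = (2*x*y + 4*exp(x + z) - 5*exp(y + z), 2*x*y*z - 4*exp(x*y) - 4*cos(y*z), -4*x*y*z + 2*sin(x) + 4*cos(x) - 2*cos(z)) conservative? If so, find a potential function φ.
No, ∇×F = (-2*x*y - 4*x*z - 4*y*sin(y*z), 4*y*z + 4*exp(x + z) - 5*exp(y + z) + 4*sin(x) - 2*cos(x), -2*x + 2*y*z - 4*y*exp(x*y) + 5*exp(y + z)) ≠ 0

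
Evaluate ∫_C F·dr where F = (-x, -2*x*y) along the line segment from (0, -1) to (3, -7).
-189/2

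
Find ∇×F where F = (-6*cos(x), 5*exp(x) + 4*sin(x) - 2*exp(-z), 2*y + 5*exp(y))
(5*exp(y) + 2 - 2*exp(-z), 0, 5*exp(x) + 4*cos(x))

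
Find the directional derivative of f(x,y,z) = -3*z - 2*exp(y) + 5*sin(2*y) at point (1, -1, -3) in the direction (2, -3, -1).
3*sqrt(14)*(2 + E - 10*E*cos(2))*exp(-1)/14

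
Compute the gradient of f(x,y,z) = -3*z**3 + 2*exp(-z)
(0, 0, -9*z**2 - 2*exp(-z))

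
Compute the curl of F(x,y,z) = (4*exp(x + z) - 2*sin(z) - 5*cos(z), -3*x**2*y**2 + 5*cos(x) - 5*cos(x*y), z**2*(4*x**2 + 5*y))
(5*z**2, -8*x*z**2 + 4*exp(x + z) + 5*sin(z) - 2*cos(z), -6*x*y**2 + 5*y*sin(x*y) - 5*sin(x))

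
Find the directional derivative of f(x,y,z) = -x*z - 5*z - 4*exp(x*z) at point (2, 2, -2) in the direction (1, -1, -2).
sqrt(6)*(4 + 8*exp(4)/3)*exp(-4)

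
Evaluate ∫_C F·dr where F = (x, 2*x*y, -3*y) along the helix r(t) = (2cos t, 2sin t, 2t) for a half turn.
-40/3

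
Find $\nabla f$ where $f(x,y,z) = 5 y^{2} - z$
(0, 10*y, -1)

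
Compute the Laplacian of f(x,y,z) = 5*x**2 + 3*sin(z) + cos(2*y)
-3*sin(z) - 4*cos(2*y) + 10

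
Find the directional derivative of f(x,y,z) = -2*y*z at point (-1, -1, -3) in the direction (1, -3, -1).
-20*sqrt(11)/11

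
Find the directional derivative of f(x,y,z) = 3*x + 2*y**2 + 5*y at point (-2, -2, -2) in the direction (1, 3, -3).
-6*sqrt(19)/19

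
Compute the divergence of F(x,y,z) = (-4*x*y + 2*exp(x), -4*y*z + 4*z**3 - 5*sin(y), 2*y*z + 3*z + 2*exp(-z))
-2*y - 4*z + 2*exp(x) - 5*cos(y) + 3 - 2*exp(-z)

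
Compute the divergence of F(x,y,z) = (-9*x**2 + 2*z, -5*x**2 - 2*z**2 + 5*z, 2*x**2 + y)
-18*x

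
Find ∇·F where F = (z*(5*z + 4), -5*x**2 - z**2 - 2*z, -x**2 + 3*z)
3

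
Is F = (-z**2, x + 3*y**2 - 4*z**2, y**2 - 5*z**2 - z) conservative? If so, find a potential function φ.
No, ∇×F = (2*y + 8*z, -2*z, 1) ≠ 0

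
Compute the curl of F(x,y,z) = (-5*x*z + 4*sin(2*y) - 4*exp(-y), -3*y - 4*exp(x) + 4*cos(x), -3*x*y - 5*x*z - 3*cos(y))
(-3*x + 3*sin(y), -5*x + 3*y + 5*z, -4*exp(x) - 4*sin(x) - 8*cos(2*y) - 4*exp(-y))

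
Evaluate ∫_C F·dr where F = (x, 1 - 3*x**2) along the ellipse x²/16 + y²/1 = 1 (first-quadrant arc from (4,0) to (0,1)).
-39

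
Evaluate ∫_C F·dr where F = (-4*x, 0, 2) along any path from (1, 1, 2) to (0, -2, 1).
0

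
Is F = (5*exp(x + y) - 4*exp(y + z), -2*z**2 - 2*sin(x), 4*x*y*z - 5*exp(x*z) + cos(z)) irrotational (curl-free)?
No, ∇×F = (4*z*(x + 1), -4*y*z + 5*z*exp(x*z) - 4*exp(y + z), -5*exp(x + y) + 4*exp(y + z) - 2*cos(x))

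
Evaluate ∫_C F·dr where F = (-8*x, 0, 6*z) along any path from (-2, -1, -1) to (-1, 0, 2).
21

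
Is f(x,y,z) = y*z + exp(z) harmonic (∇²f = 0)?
No, ∇²f = exp(z)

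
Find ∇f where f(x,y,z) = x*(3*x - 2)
(6*x - 2, 0, 0)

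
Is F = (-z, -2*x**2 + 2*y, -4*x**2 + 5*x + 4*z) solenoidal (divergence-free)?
No, ∇·F = 6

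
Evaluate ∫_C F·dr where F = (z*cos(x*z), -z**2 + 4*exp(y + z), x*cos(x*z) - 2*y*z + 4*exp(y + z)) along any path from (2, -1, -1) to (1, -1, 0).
-1 - 4*exp(-2) + sin(2) + 4*exp(-1)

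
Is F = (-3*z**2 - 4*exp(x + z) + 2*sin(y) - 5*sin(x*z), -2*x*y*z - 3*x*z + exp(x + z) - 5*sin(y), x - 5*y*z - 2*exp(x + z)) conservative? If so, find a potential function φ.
No, ∇×F = (2*x*y + 3*x - 5*z - exp(x + z), -5*x*cos(x*z) - 6*z - 2*exp(x + z) - 1, -2*y*z - 3*z + exp(x + z) - 2*cos(y)) ≠ 0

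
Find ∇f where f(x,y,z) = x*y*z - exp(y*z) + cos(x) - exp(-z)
(y*z - sin(x), z*(x - exp(y*z)), x*y - y*exp(y*z) + exp(-z))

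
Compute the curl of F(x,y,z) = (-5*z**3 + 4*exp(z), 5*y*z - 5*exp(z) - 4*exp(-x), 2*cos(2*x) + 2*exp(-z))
(-5*y + 5*exp(z), -15*z**2 + 4*exp(z) + 4*sin(2*x), 4*exp(-x))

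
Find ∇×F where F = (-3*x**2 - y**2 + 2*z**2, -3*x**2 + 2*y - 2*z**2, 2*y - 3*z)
(4*z + 2, 4*z, -6*x + 2*y)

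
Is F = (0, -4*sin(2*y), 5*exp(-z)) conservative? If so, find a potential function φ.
Yes, F is conservative. φ = 2*cos(2*y) - 5*exp(-z)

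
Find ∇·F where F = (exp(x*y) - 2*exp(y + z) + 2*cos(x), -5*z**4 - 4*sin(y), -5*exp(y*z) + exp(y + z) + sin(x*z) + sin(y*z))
x*cos(x*z) + y*exp(x*y) - 5*y*exp(y*z) + y*cos(y*z) + exp(y + z) - 2*sin(x) - 4*cos(y)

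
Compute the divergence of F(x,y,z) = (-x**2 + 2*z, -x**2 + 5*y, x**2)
5 - 2*x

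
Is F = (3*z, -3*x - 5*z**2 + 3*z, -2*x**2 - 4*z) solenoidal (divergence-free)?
No, ∇·F = -4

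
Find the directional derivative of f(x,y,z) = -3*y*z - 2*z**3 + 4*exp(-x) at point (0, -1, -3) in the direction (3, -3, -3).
38*sqrt(3)/3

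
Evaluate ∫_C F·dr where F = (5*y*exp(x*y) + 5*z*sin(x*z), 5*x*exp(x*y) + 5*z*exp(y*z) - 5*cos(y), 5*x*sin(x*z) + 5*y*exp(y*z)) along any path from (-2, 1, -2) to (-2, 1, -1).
5*cos(4) - 5*exp(-2) + 5*exp(-1) - 5*cos(2)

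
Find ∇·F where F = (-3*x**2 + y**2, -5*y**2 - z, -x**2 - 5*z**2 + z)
-6*x - 10*y - 10*z + 1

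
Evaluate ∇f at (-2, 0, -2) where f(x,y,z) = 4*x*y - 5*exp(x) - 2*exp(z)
(-5*exp(-2), -8, -2*exp(-2))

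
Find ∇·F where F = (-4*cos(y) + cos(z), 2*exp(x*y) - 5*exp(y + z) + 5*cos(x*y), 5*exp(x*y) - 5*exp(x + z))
2*x*exp(x*y) - 5*x*sin(x*y) - 5*exp(x + z) - 5*exp(y + z)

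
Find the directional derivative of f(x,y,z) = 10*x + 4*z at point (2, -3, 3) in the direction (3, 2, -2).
22*sqrt(17)/17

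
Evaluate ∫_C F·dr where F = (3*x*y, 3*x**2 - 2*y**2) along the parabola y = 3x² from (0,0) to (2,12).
-1044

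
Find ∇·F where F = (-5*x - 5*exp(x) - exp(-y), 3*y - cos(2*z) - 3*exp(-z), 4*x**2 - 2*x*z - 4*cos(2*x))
-2*x - 5*exp(x) - 2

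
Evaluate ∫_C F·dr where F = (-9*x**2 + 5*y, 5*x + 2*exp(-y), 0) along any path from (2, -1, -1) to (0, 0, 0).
2*E + 32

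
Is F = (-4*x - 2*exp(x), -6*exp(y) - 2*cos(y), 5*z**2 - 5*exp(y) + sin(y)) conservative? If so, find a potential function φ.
No, ∇×F = (-5*exp(y) + cos(y), 0, 0) ≠ 0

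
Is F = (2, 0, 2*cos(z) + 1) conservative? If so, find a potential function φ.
Yes, F is conservative. φ = 2*x + z + 2*sin(z)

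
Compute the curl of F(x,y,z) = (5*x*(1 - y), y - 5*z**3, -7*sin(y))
(15*z**2 - 7*cos(y), 0, 5*x)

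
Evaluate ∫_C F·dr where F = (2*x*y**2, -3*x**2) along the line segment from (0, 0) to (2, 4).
16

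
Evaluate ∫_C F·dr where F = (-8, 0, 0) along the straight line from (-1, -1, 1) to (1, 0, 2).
-16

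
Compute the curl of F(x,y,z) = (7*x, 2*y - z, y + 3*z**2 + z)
(2, 0, 0)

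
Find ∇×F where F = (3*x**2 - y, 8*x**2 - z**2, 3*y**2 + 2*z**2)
(6*y + 2*z, 0, 16*x + 1)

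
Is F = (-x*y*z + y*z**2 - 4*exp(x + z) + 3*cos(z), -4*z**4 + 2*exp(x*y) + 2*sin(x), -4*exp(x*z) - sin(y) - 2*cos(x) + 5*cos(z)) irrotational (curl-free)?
No, ∇×F = (16*z**3 - cos(y), -x*y + 2*y*z + 4*z*exp(x*z) - 4*exp(x + z) - 2*sin(x) - 3*sin(z), x*z + 2*y*exp(x*y) - z**2 + 2*cos(x))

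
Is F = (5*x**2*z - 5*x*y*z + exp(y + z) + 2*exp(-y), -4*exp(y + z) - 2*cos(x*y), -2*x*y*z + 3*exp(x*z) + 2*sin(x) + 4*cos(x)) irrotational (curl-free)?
No, ∇×F = (-2*x*z + 4*exp(y + z), 5*x**2 - 5*x*y + 2*y*z - 3*z*exp(x*z) + exp(y + z) + 4*sin(x) - 2*cos(x), 5*x*z + 2*y*sin(x*y) - exp(y + z) + 2*exp(-y))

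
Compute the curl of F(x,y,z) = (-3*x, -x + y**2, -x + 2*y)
(2, 1, -1)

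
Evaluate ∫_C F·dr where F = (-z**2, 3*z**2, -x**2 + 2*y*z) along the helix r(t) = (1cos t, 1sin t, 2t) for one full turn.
2*pi*(15 - 8*pi)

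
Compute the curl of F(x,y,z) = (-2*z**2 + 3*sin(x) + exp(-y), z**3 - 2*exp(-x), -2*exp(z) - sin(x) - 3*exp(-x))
(-3*z**2, -4*z + cos(x) - 3*exp(-x), exp(-y) + 2*exp(-x))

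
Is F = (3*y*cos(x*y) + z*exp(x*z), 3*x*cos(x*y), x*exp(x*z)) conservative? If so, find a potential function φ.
Yes, F is conservative. φ = exp(x*z) + 3*sin(x*y)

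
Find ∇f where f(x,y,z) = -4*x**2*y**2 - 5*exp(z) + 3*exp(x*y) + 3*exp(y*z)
(y*(-8*x*y + 3*exp(x*y)), -8*x**2*y + 3*x*exp(x*y) + 3*z*exp(y*z), 3*y*exp(y*z) - 5*exp(z))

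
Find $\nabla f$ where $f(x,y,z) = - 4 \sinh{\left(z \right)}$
(0, 0, -4*cosh(z))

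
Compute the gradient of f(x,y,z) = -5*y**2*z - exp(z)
(0, -10*y*z, -5*y**2 - exp(z))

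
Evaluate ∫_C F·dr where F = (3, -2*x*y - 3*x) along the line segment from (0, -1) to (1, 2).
-9/2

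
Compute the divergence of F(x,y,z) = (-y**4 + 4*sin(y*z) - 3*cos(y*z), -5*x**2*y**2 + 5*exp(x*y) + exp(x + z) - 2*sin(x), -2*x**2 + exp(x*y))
5*x*(-2*x*y + exp(x*y))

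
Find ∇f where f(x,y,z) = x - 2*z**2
(1, 0, -4*z)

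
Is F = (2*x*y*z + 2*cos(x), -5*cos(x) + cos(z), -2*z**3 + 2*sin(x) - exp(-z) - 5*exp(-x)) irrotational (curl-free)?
No, ∇×F = (sin(z), 2*x*y - 2*cos(x) - 5*exp(-x), -2*x*z + 5*sin(x))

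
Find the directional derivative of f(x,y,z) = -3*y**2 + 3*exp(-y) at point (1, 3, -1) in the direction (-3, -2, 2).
6*sqrt(17)*(1 + 6*exp(3))*exp(-3)/17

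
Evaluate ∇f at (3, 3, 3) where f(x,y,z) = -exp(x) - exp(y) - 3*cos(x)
(-exp(3) + 3*sin(3), -exp(3), 0)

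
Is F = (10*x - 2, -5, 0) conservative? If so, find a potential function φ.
Yes, F is conservative. φ = 5*x**2 - 2*x - 5*y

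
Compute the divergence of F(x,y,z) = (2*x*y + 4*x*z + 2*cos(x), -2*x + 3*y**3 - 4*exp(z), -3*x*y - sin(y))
9*y**2 + 2*y + 4*z - 2*sin(x)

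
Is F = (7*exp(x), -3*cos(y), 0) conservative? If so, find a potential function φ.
Yes, F is conservative. φ = 7*exp(x) - 3*sin(y)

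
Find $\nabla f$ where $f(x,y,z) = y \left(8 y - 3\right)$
(0, 16*y - 3, 0)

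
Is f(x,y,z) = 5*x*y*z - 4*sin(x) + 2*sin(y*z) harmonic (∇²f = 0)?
No, ∇²f = -2*y**2*sin(y*z) - 2*z**2*sin(y*z) + 4*sin(x)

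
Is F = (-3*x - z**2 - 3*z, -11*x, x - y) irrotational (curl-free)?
No, ∇×F = (-1, -2*z - 4, -11)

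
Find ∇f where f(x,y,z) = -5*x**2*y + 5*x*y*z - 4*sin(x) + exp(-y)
(-10*x*y + 5*y*z - 4*cos(x), (5*x*(-x + z)*exp(y) - 1)*exp(-y), 5*x*y)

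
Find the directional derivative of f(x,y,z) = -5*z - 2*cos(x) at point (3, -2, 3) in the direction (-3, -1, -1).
sqrt(11)*(5 - 6*sin(3))/11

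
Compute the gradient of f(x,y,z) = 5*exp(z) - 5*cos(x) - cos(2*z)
(5*sin(x), 0, 5*exp(z) + 2*sin(2*z))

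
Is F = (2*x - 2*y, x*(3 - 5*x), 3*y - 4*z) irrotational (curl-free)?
No, ∇×F = (3, 0, 5 - 10*x)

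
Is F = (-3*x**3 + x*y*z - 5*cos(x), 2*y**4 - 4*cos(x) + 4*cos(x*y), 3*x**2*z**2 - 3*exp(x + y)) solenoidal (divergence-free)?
No, ∇·F = 6*x**2*z - 9*x**2 - 4*x*sin(x*y) + 8*y**3 + y*z + 5*sin(x)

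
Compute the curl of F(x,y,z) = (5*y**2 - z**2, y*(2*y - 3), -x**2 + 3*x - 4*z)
(0, 2*x - 2*z - 3, -10*y)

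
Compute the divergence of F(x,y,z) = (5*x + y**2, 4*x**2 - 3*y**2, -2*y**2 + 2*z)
7 - 6*y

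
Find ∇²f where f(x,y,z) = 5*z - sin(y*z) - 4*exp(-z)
((y**2 + z**2)*exp(z)*sin(y*z) - 4)*exp(-z)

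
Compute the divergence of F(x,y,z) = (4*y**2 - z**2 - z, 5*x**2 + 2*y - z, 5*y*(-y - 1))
2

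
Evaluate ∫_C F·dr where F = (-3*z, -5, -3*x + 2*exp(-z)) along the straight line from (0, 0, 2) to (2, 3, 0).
-17 + 2*exp(-2)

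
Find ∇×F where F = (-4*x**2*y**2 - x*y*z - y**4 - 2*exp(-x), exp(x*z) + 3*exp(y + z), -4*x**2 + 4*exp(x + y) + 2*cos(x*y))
(-x*exp(x*z) - 2*x*sin(x*y) + 4*exp(x + y) - 3*exp(y + z), -x*y + 8*x + 2*y*sin(x*y) - 4*exp(x + y), 8*x**2*y + x*z + 4*y**3 + z*exp(x*z))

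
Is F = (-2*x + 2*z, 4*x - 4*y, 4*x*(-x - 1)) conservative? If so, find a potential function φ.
No, ∇×F = (0, 8*x + 6, 4) ≠ 0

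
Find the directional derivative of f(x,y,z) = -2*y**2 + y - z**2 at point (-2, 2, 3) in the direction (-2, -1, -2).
19/3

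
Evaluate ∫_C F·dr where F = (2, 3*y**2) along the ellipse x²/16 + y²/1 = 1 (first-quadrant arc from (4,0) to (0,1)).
-7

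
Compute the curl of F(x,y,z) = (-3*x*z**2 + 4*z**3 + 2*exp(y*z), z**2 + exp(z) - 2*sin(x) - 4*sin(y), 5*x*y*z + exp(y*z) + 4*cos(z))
(5*x*z + z*exp(y*z) - 2*z - exp(z), -6*x*z - 5*y*z + 2*y*exp(y*z) + 12*z**2, -2*z*exp(y*z) - 2*cos(x))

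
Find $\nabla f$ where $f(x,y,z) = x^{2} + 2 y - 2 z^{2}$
(2*x, 2, -4*z)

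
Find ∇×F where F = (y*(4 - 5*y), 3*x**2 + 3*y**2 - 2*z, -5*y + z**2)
(-3, 0, 6*x + 10*y - 4)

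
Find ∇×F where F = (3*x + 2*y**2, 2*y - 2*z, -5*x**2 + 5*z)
(2, 10*x, -4*y)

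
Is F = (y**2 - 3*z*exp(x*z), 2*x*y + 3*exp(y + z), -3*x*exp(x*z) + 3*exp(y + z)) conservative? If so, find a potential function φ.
Yes, F is conservative. φ = x*y**2 - 3*exp(x*z) + 3*exp(y + z)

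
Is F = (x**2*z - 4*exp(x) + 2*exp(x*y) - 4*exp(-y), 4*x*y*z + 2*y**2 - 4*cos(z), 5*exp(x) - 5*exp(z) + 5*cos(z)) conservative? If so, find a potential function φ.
No, ∇×F = (-4*x*y - 4*sin(z), x**2 - 5*exp(x), -2*x*exp(x*y) + 4*y*z - 4*exp(-y)) ≠ 0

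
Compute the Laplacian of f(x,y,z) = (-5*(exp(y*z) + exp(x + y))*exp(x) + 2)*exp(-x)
-5*y**2*exp(y*z) - 5*z**2*exp(y*z) - 10*exp(x + y) + 2*exp(-x)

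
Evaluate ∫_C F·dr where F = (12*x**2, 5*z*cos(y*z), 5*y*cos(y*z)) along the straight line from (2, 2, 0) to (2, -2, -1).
5*sin(2)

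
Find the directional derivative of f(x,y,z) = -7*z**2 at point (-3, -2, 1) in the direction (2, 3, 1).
-sqrt(14)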